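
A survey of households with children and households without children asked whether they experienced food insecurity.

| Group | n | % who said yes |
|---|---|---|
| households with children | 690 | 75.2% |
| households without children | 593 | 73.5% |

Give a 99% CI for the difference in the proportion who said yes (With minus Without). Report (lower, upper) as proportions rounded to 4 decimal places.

(-0.0460, 0.0800)

The two standard errors are √(0.7520×0.2480/690) = 0.01644 and √(0.7350×0.2650/593) = 0.01812.
Because the samples are independent, SE_diff = √(0.01644² + 0.01812²) = 0.02447.
Using z* = 2.576 for 99%, ME = 2.576 × 0.02447 = 0.06303.
p̂₁ − p̂₂ = 0.0170; interval 0.0170 ± 0.06303 gives (-0.0460, 0.0800).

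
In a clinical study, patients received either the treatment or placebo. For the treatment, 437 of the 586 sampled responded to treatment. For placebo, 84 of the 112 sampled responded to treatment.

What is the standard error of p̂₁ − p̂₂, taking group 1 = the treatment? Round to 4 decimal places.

First, p̂₁ = 437/586 = 0.7457; p̂₂ = 84/112 = 0.7500.
The two standard errors are √(0.7457×0.2543/586) = 0.01799 and √(0.7500×0.2500/112) = 0.04092.
Because the samples are independent, SE_diff = √(0.01799² + 0.04092²) = 0.04470.

0.0447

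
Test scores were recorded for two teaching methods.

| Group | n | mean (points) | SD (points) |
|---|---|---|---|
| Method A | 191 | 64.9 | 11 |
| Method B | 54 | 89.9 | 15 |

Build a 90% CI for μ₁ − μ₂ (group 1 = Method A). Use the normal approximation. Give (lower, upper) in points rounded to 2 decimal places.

SE₁ = s₁/√n₁ = 11/√191 = 0.7959; SE₂ = 15/√54 = 2.0412.
Independent samples, unequal variances: SE_diff = √(SE₁² + SE₂²) = √(0.63345681 + 4.16649744) = 2.1909.
z* = 1.645, so margin of error = 1.645 × 2.1909 = 3.6040.
Difference in means = 64.9 − 89.9 = -25.0000.
-25.0000 ± 3.6040 → (-28.60, -21.40).

(-28.60, -21.40)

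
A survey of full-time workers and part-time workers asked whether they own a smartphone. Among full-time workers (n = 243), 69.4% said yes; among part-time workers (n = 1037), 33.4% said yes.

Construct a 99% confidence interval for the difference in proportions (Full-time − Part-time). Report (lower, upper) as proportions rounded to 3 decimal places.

The two standard errors are √(0.6940×0.3060/243) = 0.02956 and √(0.3340×0.6660/1037) = 0.01465.
Because the samples are independent, SE_diff = √(0.02956² + 0.01465²) = 0.03299.
Using z* = 2.576 for 99%, ME = 2.576 × 0.03299 = 0.08498.
p̂₁ − p̂₂ = 0.3600; interval 0.3600 ± 0.08498 gives (0.275, 0.445).

(0.275, 0.445)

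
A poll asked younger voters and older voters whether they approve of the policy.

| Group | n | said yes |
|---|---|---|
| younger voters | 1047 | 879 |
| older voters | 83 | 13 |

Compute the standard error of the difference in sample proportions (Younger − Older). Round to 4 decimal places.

p̂₁ = 879/1047 = 0.8395 and p̂₂ = 13/83 = 0.1566.
SE₁ = √(p̂₁(1−p̂₁)/n₁) = √(0.8395·0.1605/1047) = 0.01134; SE₂ = √(0.1566·0.8434/83) = 0.03989.
Independent samples: SE of the difference = √(SE₁² + SE₂²) = √(0.0001285956 + 0.0015912121) = 0.04147.

0.0415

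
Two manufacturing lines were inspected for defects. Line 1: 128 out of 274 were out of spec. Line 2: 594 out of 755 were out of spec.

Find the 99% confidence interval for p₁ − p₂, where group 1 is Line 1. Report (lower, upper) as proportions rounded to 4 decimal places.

(-0.4062, -0.2330)

p̂₁ = 128/274 = 0.4672 and p̂₂ = 594/755 = 0.7868.
SE₁ = √(p̂₁(1−p̂₁)/n₁) = √(0.4672·0.5328/274) = 0.03014; SE₂ = √(0.7868·0.2132/755) = 0.01491.
Independent samples: SE of the difference = √(SE₁² + SE₂²) = √(0.0009084196 + 0.0002223081) = 0.03363.
z* for 99% confidence is 2.576, so the margin of error is 2.576 × 0.03363 = 0.08663.
Point estimate p̂₁ − p̂₂ = 0.4672 − 0.7868 = -0.3196.
-0.3196 ± 0.08663 → (-0.4062, -0.2330).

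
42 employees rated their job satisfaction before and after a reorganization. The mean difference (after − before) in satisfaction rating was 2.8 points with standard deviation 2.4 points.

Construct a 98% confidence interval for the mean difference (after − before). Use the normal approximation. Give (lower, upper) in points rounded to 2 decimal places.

(1.94, 3.66)

Paired design: SE = s_d/√n = 2.4/√42 = 0.3703.
z* = 2.326; margin of error = 2.326 × 0.3703 = 0.8613.
2.8 ± 0.8613 → (1.94, 3.66).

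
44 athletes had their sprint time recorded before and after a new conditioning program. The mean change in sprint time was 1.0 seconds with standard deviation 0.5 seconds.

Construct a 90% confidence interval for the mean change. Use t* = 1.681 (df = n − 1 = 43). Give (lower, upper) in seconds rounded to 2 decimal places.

This is a matched-pairs design, so SE = s_d/√n = 0.5/√44 = 0.0754.
Margin = 1.681 × 0.0754 = 0.1267; the interval is 1.0 ± 0.1267 = (0.87, 1.13).

(0.87, 1.13)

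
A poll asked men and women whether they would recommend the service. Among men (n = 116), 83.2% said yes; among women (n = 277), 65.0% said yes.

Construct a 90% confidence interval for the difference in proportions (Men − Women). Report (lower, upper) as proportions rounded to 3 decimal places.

(0.108, 0.256)

The two standard errors are √(0.8320×0.1680/116) = 0.03471 and √(0.6500×0.3500/277) = 0.02866.
Because the samples are independent, SE_diff = √(0.03471² + 0.02866²) = 0.04501.
Using z* = 1.645 for 90%, ME = 1.645 × 0.04501 = 0.07404.
p̂₁ − p̂₂ = 0.1820; interval 0.1820 ± 0.07404 gives (0.108, 0.256).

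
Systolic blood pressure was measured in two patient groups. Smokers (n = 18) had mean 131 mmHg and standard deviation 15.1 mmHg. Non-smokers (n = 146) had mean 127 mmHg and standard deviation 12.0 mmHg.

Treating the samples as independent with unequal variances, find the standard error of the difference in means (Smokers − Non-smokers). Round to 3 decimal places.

SE₁ = s₁/√n₁ = 15.1/√18 = 3.5591; SE₂ = 12.0/√146 = 0.9931.
Independent samples, unequal variances: SE_diff = √(SE₁² + SE₂²) = √(12.66719281 + 0.98624761) = 3.6951.

3.695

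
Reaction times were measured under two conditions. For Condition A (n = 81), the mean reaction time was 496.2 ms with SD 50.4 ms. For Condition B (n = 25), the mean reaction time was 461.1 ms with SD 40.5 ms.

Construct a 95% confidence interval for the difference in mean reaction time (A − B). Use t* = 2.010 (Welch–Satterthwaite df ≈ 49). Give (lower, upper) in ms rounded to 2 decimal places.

(15.31, 54.89)

Standard errors of each mean: 50.4/√81 = 5.6000 and 40.5/√25 = 8.1000.
SE(x̄₁ − x̄₂) = √(5.6000² + 8.1000²) = 9.8473 for independent samples with unequal variances.
With t* = 2.010, the margin is 2.010 × 9.8473 = 19.7931.
x̄₁ − x̄₂ = 496.2 − 461.1 = 35.1000; the interval is 35.1000 ± 19.7931 = (15.31, 54.89).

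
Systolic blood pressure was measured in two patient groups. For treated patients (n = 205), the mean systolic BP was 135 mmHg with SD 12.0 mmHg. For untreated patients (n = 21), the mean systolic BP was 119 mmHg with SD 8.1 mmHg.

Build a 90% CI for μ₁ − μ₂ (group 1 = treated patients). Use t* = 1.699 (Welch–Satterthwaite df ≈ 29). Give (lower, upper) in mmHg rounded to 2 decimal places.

Per-group SEs: s₁/√n₁ = 12.0/√205 = 0.8381, s₂/√n₂ = 8.1/√21 = 1.7676.
Unpooled SE of the difference: √(0.70241161 + 3.12440976) = 1.9562.
Margin of error = t* · SE = 1.699 × 1.9562 = 3.3236.
x̄₁ − x̄₂ = 135 − 119 = 16.0000.
CI: 16.0000 ± 3.3236 = (12.68, 19.32).

(12.68, 19.32)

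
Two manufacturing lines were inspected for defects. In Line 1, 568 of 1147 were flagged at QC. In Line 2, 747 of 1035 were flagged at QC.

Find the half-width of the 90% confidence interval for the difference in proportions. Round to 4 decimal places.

p̂₁ = 568/1147 = 0.4952 and p̂₂ = 747/1035 = 0.7217.
SE₁ = √(p̂₁(1−p̂₁)/n₁) = √(0.4952·0.5048/1147) = 0.01476; SE₂ = √(0.7217·0.2783/1035) = 0.01393.
Independent samples: SE of the difference = √(SE₁² + SE₂²) = √(0.0002178576 + 0.0001940449) = 0.02030.
z* for 90% confidence is 1.645, so the margin of error is 1.645 × 0.02030 = 0.03339.

0.0334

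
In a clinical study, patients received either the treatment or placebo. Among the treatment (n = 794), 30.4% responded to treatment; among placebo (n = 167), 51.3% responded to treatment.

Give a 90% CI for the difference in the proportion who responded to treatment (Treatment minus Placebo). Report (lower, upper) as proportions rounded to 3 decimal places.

The two standard errors are √(0.3040×0.6960/794) = 0.01632 and √(0.5130×0.4870/167) = 0.03868.
Because the samples are independent, SE_diff = √(0.01632² + 0.03868²) = 0.04198.
Using z* = 1.645 for 90%, ME = 1.645 × 0.04198 = 0.06906.
p̂₁ − p̂₂ = -0.2090; interval -0.2090 ± 0.06906 gives (-0.278, -0.140).

(-0.278, -0.140)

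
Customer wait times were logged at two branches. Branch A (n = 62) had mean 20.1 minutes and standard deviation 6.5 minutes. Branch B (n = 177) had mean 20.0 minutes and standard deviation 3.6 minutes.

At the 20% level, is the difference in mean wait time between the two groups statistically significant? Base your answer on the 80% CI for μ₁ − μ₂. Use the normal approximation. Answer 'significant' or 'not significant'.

Per-group SEs: s₁/√n₁ = 6.5/√62 = 0.8255, s₂/√n₂ = 3.6/√177 = 0.2706.
Unpooled SE of the difference: √(0.68145025 + 0.07322436) = 0.8687.
Margin of error = z* · SE = 1.282 × 0.8687 = 1.1137.
x̄₁ − x̄₂ = 20.1 − 20.0 = 0.1000.
CI: 0.1000 ± 1.1137 = (-1.0137, 1.2137).
The interval (-1.0137, 1.2137) contains 0, so the difference is not significant.

not significant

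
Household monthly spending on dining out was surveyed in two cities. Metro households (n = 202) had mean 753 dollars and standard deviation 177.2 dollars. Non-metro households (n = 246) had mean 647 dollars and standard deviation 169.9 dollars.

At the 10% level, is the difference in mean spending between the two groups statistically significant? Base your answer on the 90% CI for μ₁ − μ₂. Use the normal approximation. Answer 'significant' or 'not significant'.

significant

Standard errors of each mean: 177.2/√202 = 12.4677 and 169.9/√246 = 10.8324.
SE(x̄₁ − x̄₂) = √(12.4677² + 10.8324²) = 16.5162 for independent samples with unequal variances.
With z* = 1.645, the margin is 1.645 × 16.5162 = 27.1691.
x̄₁ − x̄₂ = 753 − 647 = 106.0000; the interval is 106.0000 ± 27.1691 = (78.8309, 133.1691).
The interval (78.8309, 133.1691) does not contain 0, so the difference is significant.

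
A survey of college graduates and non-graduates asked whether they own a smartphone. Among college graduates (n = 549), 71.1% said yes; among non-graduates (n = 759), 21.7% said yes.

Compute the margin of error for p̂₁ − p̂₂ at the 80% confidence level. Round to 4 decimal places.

Each SE is √(p̂(1−p̂)/n): √(0.7110·0.2890/549) = 0.01935 and √(0.2170·0.7830/759) = 0.01496.
SE(p̂₁ − p̂₂) = √(SE₁² + SE₂²) = √(0.0003744225 + 0.0002238016) = 0.02446, since the two samples are independent.
At 80% confidence z* = 1.282; margin = 1.282 × 0.02446 = 0.03136.

0.0314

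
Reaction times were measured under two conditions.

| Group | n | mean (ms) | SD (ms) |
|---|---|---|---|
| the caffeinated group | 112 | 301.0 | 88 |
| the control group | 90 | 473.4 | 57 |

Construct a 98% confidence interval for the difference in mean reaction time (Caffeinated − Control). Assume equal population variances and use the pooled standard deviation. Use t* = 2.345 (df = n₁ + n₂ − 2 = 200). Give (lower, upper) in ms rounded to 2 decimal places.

(-197.56, -147.24)

s_p = √[((n₁−1)s₁² + (n₂−1)s₂²)/(n₁+n₂−2)] = √[(111·88² + 89·57²)/200] = 75.7874.
SE = 75.7874·√(1/112 + 1/90) = 10.7286.
With t* = 2.345, margin = 2.345 × 10.7286 = 25.1586.
x̄₁ − x̄₂ = 301.0 − 473.4 = -172.4000; interval -172.4000 ± 25.1586 = (-197.56, -147.24).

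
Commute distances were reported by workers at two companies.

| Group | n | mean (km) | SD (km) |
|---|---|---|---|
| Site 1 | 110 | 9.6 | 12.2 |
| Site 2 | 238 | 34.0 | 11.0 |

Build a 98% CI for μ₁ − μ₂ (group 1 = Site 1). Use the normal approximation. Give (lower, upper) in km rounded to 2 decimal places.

(-27.57, -21.23)

SE₁ = s₁/√n₁ = 12.2/√110 = 1.1632; SE₂ = 11.0/√238 = 0.7130.
Independent samples, unequal variances: SE_diff = √(SE₁² + SE₂²) = √(1.35303424 + 0.508369) = 1.3643.
z* = 2.326, so margin of error = 2.326 × 1.3643 = 3.1734.
Difference in means = 9.6 − 34.0 = -24.4000.
-24.4000 ± 3.1734 → (-27.57, -21.23).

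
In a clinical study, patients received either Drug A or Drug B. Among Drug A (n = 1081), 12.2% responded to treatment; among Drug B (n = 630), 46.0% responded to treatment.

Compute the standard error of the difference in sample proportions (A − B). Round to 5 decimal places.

The two standard errors are √(0.1220×0.8780/1081) = 0.00995 and √(0.4600×0.5400/630) = 0.01986.
Because the samples are independent, SE_diff = √(0.00995² + 0.01986²) = 0.02221.

0.02221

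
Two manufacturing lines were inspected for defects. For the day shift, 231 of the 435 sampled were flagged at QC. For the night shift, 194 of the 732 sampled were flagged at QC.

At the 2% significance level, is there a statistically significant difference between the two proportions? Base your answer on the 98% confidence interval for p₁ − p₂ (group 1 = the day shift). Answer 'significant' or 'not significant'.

Sample proportions: 231/435 = 0.5310, 194/732 = 0.2650.
Each SE is √(p̂(1−p̂)/n): √(0.5310·0.4690/435) = 0.02393 and √(0.2650·0.7350/732) = 0.01631.
SE(p̂₁ − p̂₂) = √(SE₁² + SE₂²) = √(0.0005726449 + 0.0002660161) = 0.02896, since the two samples are independent.
At 98% confidence z* = 2.326; margin = 2.326 × 0.02896 = 0.06736.
The difference is 0.5310 − 0.2650 = 0.2660, so the interval is 0.2660 ± 0.06736 = (0.19864, 0.33336).
The interval (0.19864, 0.33336) does not contain 0, so the difference is significant.

significant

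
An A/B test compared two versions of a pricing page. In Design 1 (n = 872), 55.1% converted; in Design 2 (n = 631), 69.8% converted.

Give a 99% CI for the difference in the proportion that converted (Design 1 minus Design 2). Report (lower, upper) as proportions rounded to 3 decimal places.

(-0.211, -0.083)

Each SE is √(p̂(1−p̂)/n): √(0.5510·0.4490/872) = 0.01684 and √(0.6980·0.3020/631) = 0.01828.
SE(p̂₁ − p̂₂) = √(SE₁² + SE₂²) = √(0.0002835856 + 0.0003341584) = 0.02485, since the two samples are independent.
At 99% confidence z* = 2.576; margin = 2.576 × 0.02485 = 0.06401.
The difference is 0.5510 − 0.6980 = -0.1470, so the interval is -0.1470 ± 0.06401 = (-0.211, -0.083).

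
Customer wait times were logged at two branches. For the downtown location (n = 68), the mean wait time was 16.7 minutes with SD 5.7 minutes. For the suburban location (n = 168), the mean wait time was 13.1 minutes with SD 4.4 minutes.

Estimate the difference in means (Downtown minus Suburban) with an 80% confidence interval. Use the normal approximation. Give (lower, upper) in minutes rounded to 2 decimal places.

(2.61, 4.59)

Per-group SEs: s₁/√n₁ = 5.7/√68 = 0.6912, s₂/√n₂ = 4.4/√168 = 0.3395.
Unpooled SE of the difference: √(0.47775744 + 0.11526025) = 0.7701.
Margin of error = z* · SE = 1.282 × 0.7701 = 0.9873.
x̄₁ − x̄₂ = 16.7 − 13.1 = 3.6000.
CI: 3.6000 ± 0.9873 = (2.61, 4.59).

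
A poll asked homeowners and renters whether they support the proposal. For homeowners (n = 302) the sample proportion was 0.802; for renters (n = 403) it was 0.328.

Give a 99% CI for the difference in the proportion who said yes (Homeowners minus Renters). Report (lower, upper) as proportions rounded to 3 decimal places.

(0.390, 0.558)

SE₁ = √(p̂₁(1−p̂₁)/n₁) = √(0.8020·0.1980/302) = 0.02293; SE₂ = √(0.3280·0.6720/403) = 0.02339.
Independent samples: SE of the difference = √(SE₁² + SE₂²) = √(0.0005257849 + 0.0005470921) = 0.03275.
z* for 99% confidence is 2.576, so the margin of error is 2.576 × 0.03275 = 0.08436.
Point estimate p̂₁ − p̂₂ = 0.8020 − 0.3280 = 0.4740.
0.4740 ± 0.08436 → (0.390, 0.558).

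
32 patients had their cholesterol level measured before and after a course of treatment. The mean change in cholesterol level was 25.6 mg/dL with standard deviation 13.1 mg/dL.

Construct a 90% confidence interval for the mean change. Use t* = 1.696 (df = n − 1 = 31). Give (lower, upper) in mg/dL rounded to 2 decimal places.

(21.67, 29.53)

This is a matched-pairs design, so SE = s_d/√n = 13.1/√32 = 2.3158.
Margin = 1.696 × 2.3158 = 3.9276; the interval is 25.6 ± 3.9276 = (21.67, 29.53).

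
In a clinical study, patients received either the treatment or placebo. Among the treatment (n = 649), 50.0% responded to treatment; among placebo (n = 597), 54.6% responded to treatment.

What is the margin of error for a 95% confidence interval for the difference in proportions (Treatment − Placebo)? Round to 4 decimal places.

SE₁ = √(p̂₁(1−p̂₁)/n₁) = √(0.5000·0.5000/649) = 0.01963; SE₂ = √(0.5460·0.4540/597) = 0.02038.
Independent samples: SE of the difference = √(SE₁² + SE₂²) = √(0.0003853369 + 0.0004153444) = 0.02830.
z* for 95% confidence is 1.960, so the margin of error is 1.960 × 0.02830 = 0.05547.

0.0555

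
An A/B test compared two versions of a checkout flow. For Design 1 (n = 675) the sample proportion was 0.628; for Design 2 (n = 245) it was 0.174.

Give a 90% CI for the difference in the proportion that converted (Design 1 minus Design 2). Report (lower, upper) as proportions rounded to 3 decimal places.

The two standard errors are √(0.6280×0.3720/675) = 0.01860 and √(0.1740×0.8260/245) = 0.02422.
Because the samples are independent, SE_diff = √(0.01860² + 0.02422²) = 0.03054.
Using z* = 1.645 for 90%, ME = 1.645 × 0.03054 = 0.05024.
p̂₁ − p̂₂ = 0.4540; interval 0.4540 ± 0.05024 gives (0.404, 0.504).

(0.404, 0.504)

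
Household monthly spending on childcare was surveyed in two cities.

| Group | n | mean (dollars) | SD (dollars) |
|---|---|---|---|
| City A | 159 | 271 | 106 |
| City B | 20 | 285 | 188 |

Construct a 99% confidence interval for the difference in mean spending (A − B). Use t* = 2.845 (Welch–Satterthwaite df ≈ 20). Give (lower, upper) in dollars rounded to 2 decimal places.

(-135.97, 107.97)

Per-group SEs: s₁/√n₁ = 106/√159 = 8.4063, s₂/√n₂ = 188/√20 = 42.0381.
Unpooled SE of the difference: √(70.66587969 + 1767.20185161) = 42.8704.
Margin of error = t* · SE = 2.845 × 42.8704 = 121.9663.
x̄₁ − x̄₂ = 271 − 285 = -14.0000.
CI: -14.0000 ± 121.9663 = (-135.97, 107.97).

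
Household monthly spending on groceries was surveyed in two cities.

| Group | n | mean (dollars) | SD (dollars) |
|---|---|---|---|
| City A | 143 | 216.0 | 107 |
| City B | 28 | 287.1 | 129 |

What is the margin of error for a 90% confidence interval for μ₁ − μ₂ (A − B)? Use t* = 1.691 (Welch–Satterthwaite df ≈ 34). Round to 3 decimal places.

SE₁ = s₁/√n₁ = 107/√143 = 8.9478; SE₂ = 129/√28 = 24.3787.
Independent samples, unequal variances: SE_diff = √(SE₁² + SE₂²) = √(80.06312484 + 594.32101369) = 25.9689.
t* = 1.691, so margin of error = 1.691 × 25.9689 = 43.9134.

43.913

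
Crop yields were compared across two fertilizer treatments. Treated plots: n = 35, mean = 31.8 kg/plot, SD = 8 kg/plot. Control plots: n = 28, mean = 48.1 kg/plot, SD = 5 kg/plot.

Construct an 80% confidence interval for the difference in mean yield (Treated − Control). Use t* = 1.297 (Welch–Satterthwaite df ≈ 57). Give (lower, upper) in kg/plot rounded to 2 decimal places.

SE₁ = s₁/√n₁ = 8/√35 = 1.3522; SE₂ = 5/√28 = 0.9449.
Independent samples, unequal variances: SE_diff = √(SE₁² + SE₂²) = √(1.82844484 + 0.89283601) = 1.6496.
t* = 1.297, so margin of error = 1.297 × 1.6496 = 2.1395.
Difference in means = 31.8 − 48.1 = -16.3000.
-16.3000 ± 2.1395 → (-18.44, -14.16).

(-18.44, -14.16)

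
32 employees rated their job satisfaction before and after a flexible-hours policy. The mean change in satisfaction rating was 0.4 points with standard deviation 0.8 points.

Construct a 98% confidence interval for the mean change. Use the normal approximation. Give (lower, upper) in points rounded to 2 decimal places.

This is a matched-pairs design, so SE = s_d/√n = 0.8/√32 = 0.1414.
Margin = 2.326 × 0.1414 = 0.3289; the interval is 0.4 ± 0.3289 = (0.07, 0.73).

(0.07, 0.73)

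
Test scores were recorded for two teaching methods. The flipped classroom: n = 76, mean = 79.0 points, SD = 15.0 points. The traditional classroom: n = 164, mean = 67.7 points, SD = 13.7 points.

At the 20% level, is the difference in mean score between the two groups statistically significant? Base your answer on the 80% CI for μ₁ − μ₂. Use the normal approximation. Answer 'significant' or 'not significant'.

significant

Per-group SEs: s₁/√n₁ = 15.0/√76 = 1.7206, s₂/√n₂ = 13.7/√164 = 1.0698.
Unpooled SE of the difference: √(2.96046436 + 1.14447204) = 2.0261.
Margin of error = z* · SE = 1.282 × 2.0261 = 2.5975.
x̄₁ − x̄₂ = 79.0 − 67.7 = 11.3000.
CI: 11.3000 ± 2.5975 = (8.7025, 13.8975).
The interval (8.7025, 13.8975) does not contain 0, so the difference is significant.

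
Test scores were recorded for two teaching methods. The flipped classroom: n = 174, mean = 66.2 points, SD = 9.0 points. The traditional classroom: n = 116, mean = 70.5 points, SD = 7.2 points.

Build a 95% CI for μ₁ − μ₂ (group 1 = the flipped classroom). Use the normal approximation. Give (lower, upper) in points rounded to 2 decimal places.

SE₁ = s₁/√n₁ = 9.0/√174 = 0.6823; SE₂ = 7.2/√116 = 0.6685.
Independent samples, unequal variances: SE_diff = √(SE₁² + SE₂²) = √(0.46553329 + 0.44689225) = 0.9552.
z* = 1.960, so margin of error = 1.960 × 0.9552 = 1.8722.
Difference in means = 66.2 − 70.5 = -4.3000.
-4.3000 ± 1.8722 → (-6.17, -2.43).

(-6.17, -2.43)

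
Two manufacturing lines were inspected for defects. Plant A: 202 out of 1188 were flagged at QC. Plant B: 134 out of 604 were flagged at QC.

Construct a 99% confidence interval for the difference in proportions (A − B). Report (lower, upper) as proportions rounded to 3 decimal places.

(-0.104, 0.000)

p̂₁ = 202/1188 = 0.1700 and p̂₂ = 134/604 = 0.2219.
SE₁ = √(p̂₁(1−p̂₁)/n₁) = √(0.1700·0.8300/1188) = 0.01090; SE₂ = √(0.2219·0.7781/604) = 0.01691.
Independent samples: SE of the difference = √(SE₁² + SE₂²) = √(0.00011881 + 0.0002859481) = 0.02012.
z* for 99% confidence is 2.576, so the margin of error is 2.576 × 0.02012 = 0.05183.
Point estimate p̂₁ − p̂₂ = 0.1700 − 0.2219 = -0.0519.
-0.0519 ± 0.05183 → (-0.104, 0.000).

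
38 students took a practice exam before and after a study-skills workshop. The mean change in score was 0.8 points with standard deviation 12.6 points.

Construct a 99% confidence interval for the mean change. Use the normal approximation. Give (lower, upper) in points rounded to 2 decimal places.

(-4.47, 6.07)

Paired design: SE = s_d/√n = 12.6/√38 = 2.0440.
z* = 2.576; margin of error = 2.576 × 2.0440 = 5.2653.
0.8 ± 5.2653 → (-4.47, 6.07).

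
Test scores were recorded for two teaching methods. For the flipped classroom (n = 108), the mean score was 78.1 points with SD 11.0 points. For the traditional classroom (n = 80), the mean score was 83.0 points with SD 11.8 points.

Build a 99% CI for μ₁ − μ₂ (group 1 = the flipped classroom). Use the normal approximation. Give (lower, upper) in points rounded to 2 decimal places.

(-9.26, -0.54)

SE₁ = s₁/√n₁ = 11.0/√108 = 1.0585; SE₂ = 11.8/√80 = 1.3193.
Independent samples, unequal variances: SE_diff = √(SE₁² + SE₂²) = √(1.12042225 + 1.74055249) = 1.6914.
z* = 2.576, so margin of error = 2.576 × 1.6914 = 4.3570.
Difference in means = 78.1 − 83.0 = -4.9000.
-4.9000 ± 4.3570 → (-9.26, -0.54).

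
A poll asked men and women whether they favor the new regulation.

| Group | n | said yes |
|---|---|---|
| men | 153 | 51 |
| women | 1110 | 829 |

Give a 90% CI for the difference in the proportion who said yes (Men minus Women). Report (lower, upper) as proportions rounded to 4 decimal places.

First, p̂₁ = 51/153 = 0.3333; p̂₂ = 829/1110 = 0.7468.
The two standard errors are √(0.3333×0.6667/153) = 0.03811 and √(0.7468×0.2532/1110) = 0.01305.
Because the samples are independent, SE_diff = √(0.03811² + 0.01305²) = 0.04028.
Using z* = 1.645 for 90%, ME = 1.645 × 0.04028 = 0.06626.
p̂₁ − p̂₂ = -0.4135; interval -0.4135 ± 0.06626 gives (-0.4798, -0.3472).

(-0.4798, -0.3472)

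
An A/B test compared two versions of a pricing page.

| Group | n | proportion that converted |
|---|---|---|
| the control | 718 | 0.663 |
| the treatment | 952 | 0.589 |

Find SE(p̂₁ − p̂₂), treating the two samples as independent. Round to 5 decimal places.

The two standard errors are √(0.6630×0.3370/718) = 0.01764 and √(0.5890×0.4110/952) = 0.01595.
Because the samples are independent, SE_diff = √(0.01764² + 0.01595²) = 0.02378.

0.02378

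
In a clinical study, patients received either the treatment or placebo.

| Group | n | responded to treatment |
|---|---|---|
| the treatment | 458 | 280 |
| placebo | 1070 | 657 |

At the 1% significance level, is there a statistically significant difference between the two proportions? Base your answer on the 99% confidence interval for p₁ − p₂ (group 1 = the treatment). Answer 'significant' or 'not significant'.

not significant

First, p̂₁ = 280/458 = 0.6114; p̂₂ = 657/1070 = 0.6140.
The two standard errors are √(0.6114×0.3886/458) = 0.02278 and √(0.6140×0.3860/1070) = 0.01488.
Because the samples are independent, SE_diff = √(0.02278² + 0.01488²) = 0.02721.
Using z* = 2.576 for 99%, ME = 2.576 × 0.02721 = 0.07009.
p̂₁ − p̂₂ = -0.0026; interval -0.0026 ± 0.07009 gives (-0.07269, 0.06749).
The interval (-0.07269, 0.06749) contains 0, so the difference is not significant.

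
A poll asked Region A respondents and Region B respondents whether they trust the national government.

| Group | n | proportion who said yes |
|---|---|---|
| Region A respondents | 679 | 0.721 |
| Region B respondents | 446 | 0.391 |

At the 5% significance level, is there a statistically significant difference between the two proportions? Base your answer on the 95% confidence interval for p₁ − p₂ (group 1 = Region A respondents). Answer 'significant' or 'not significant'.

significant

Each SE is √(p̂(1−p̂)/n): √(0.7210·0.2790/679) = 0.01721 and √(0.3910·0.6090/446) = 0.02311.
SE(p̂₁ − p̂₂) = √(SE₁² + SE₂²) = √(0.0002961841 + 0.0005340721) = 0.02881, since the two samples are independent.
At 95% confidence z* = 1.960; margin = 1.960 × 0.02881 = 0.05647.
The difference is 0.7210 − 0.3910 = 0.3300, so the interval is 0.3300 ± 0.05647 = (0.27353, 0.38647).
The interval (0.27353, 0.38647) does not contain 0, so the difference is significant.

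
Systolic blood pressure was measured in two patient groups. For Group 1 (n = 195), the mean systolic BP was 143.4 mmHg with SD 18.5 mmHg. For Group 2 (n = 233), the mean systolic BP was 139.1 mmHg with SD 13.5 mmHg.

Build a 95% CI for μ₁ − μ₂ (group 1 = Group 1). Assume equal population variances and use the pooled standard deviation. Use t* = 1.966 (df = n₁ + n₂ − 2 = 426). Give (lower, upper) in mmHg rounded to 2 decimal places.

Pooled variance s_p² = [194·18.5² + 232·13.5²] / (195+233−2) = 255.1138, so s_p = 15.9723.
SE_diff = s_p·√(1/n₁ + 1/n₂) = 15.9723·√(1/195 + 1/233) = 1.5502.
t* = 1.966; margin = 1.966 × 1.5502 = 3.0477.
Difference = 143.4 − 139.1 = 4.3000.
4.3000 ± 3.0477 → (1.25, 7.35).

(1.25, 7.35)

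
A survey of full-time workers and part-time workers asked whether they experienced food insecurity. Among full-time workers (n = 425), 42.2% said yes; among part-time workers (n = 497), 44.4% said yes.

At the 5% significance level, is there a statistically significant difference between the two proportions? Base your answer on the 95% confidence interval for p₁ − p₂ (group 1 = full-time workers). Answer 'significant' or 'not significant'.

Each SE is √(p̂(1−p̂)/n): √(0.4220·0.5780/425) = 0.02396 and √(0.4440·0.5560/497) = 0.02229.
SE(p̂₁ − p̂₂) = √(SE₁² + SE₂²) = √(0.0005740816 + 0.0004968441) = 0.03273, since the two samples are independent.
At 95% confidence z* = 1.960; margin = 1.960 × 0.03273 = 0.06415.
The difference is 0.4220 − 0.4440 = -0.0220, so the interval is -0.0220 ± 0.06415 = (-0.08615, 0.04215).
The interval (-0.08615, 0.04215) contains 0, so the difference is not significant.

not significant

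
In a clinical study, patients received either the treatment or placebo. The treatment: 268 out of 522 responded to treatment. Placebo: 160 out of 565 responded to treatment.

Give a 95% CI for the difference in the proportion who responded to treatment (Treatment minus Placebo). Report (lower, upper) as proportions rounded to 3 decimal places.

(0.173, 0.287)

p̂₁ = 268/522 = 0.5134 and p̂₂ = 160/565 = 0.2832.
SE₁ = √(p̂₁(1−p̂₁)/n₁) = √(0.5134·0.4866/522) = 0.02188; SE₂ = √(0.2832·0.7168/565) = 0.01895.
Independent samples: SE of the difference = √(SE₁² + SE₂²) = √(0.0004787344 + 0.0003591025) = 0.02895.
z* for 95% confidence is 1.960, so the margin of error is 1.960 × 0.02895 = 0.05674.
Point estimate p̂₁ − p̂₂ = 0.5134 − 0.2832 = 0.2302.
0.2302 ± 0.05674 → (0.173, 0.287).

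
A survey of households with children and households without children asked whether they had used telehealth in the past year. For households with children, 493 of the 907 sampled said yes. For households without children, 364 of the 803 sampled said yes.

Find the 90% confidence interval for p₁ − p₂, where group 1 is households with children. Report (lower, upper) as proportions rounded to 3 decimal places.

(0.051, 0.130)

Sample proportions: 493/907 = 0.5436, 364/803 = 0.4533.
Each SE is √(p̂(1−p̂)/n): √(0.5436·0.4564/907) = 0.01654 and √(0.4533·0.5467/803) = 0.01757.
SE(p̂₁ − p̂₂) = √(SE₁² + SE₂²) = √(0.0002735716 + 0.0003087049) = 0.02413, since the two samples are independent.
At 90% confidence z* = 1.645; margin = 1.645 × 0.02413 = 0.03969.
The difference is 0.5436 − 0.4533 = 0.0903, so the interval is 0.0903 ± 0.03969 = (0.051, 0.130).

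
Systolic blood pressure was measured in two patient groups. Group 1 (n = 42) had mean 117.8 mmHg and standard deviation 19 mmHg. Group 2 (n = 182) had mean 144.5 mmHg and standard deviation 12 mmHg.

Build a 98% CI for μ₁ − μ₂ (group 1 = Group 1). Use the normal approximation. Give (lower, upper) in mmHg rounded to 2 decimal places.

SE₁ = s₁/√n₁ = 19/√42 = 2.9318; SE₂ = 12/√182 = 0.8895.
Independent samples, unequal variances: SE_diff = √(SE₁² + SE₂²) = √(8.59545124 + 0.79121025) = 3.0638.
z* = 2.326, so margin of error = 2.326 × 3.0638 = 7.1264.
Difference in means = 117.8 − 144.5 = -26.7000.
-26.7000 ± 7.1264 → (-33.83, -19.57).

(-33.83, -19.57)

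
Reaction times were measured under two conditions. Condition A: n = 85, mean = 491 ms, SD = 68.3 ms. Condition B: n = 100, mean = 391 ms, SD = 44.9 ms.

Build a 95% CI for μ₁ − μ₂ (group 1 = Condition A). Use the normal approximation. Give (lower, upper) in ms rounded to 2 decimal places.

(83.02, 116.98)

Standard errors of each mean: 68.3/√85 = 7.4082 and 44.9/√100 = 4.4900.
SE(x̄₁ − x̄₂) = √(7.4082² + 4.4900²) = 8.6627 for independent samples with unequal variances.
With z* = 1.960, the margin is 1.960 × 8.6627 = 16.9789.
x̄₁ − x̄₂ = 491 − 391 = 100.0000; the interval is 100.0000 ± 16.9789 = (83.02, 116.98).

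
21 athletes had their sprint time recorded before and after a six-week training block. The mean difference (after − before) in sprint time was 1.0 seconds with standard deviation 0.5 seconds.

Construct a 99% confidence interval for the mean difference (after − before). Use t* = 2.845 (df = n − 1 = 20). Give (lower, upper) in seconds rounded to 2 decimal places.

(0.69, 1.31)

This is a matched-pairs design, so SE = s_d/√n = 0.5/√21 = 0.1091.
Margin = 2.845 × 0.1091 = 0.3104; the interval is 1.0 ± 0.3104 = (0.69, 1.31).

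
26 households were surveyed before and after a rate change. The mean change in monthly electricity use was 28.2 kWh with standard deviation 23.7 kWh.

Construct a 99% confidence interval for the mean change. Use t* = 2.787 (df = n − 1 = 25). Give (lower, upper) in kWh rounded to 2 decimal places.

(15.25, 41.15)

This is a matched-pairs design, so SE = s_d/√n = 23.7/√26 = 4.6480.
Margin = 2.787 × 4.6480 = 12.9540; the interval is 28.2 ± 12.9540 = (15.25, 41.15).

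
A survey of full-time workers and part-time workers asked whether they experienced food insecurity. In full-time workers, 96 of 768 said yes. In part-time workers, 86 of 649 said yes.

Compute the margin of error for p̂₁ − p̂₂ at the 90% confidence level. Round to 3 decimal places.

0.029

p̂₁ = 96/768 = 0.1250 and p̂₂ = 86/649 = 0.1325.
SE₁ = √(p̂₁(1−p̂₁)/n₁) = √(0.1250·0.8750/768) = 0.01193; SE₂ = √(0.1325·0.8675/649) = 0.01331.
Independent samples: SE of the difference = √(SE₁² + SE₂²) = √(0.0001423249 + 0.0001771561) = 0.01787.
z* for 90% confidence is 1.645, so the margin of error is 1.645 × 0.01787 = 0.02940.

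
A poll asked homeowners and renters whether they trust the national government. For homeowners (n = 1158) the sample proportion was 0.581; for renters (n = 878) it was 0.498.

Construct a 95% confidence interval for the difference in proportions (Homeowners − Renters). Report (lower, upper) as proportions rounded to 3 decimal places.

SE₁ = √(p̂₁(1−p̂₁)/n₁) = √(0.5810·0.4190/1158) = 0.01450; SE₂ = √(0.4980·0.5020/878) = 0.01687.
Independent samples: SE of the difference = √(SE₁² + SE₂²) = √(0.00021025 + 0.0002845969) = 0.02225.
z* for 95% confidence is 1.960, so the margin of error is 1.960 × 0.02225 = 0.04361.
Point estimate p̂₁ − p̂₂ = 0.5810 − 0.4980 = 0.0830.
0.0830 ± 0.04361 → (0.039, 0.127).

(0.039, 0.127)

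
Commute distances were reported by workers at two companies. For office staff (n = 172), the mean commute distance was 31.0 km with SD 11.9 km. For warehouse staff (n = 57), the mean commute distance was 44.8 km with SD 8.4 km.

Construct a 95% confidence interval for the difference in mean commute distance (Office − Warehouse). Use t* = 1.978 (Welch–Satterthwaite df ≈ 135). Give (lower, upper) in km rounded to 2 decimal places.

(-16.64, -10.96)

Per-group SEs: s₁/√n₁ = 11.9/√172 = 0.9074, s₂/√n₂ = 8.4/√57 = 1.1126.
Unpooled SE of the difference: √(0.82337476 + 1.23787876) = 1.4357.
Margin of error = t* · SE = 1.978 × 1.4357 = 2.8398.
x̄₁ − x̄₂ = 31.0 − 44.8 = -13.8000.
CI: -13.8000 ± 2.8398 = (-16.64, -10.96).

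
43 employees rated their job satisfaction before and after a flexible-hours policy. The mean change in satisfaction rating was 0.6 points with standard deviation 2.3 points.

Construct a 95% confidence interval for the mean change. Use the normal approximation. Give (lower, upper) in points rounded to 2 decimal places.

(-0.09, 1.29)

This is a matched-pairs design, so SE = s_d/√n = 2.3/√43 = 0.3507.
Margin = 1.960 × 0.3507 = 0.6874; the interval is 0.6 ± 0.6874 = (-0.09, 1.29).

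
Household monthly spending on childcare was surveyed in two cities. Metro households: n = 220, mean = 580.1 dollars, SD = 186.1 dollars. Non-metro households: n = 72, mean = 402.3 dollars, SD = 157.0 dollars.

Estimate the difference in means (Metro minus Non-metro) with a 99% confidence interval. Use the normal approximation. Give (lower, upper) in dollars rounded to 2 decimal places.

Standard errors of each mean: 186.1/√220 = 12.5469 and 157.0/√72 = 18.5026.
SE(x̄₁ − x̄₂) = √(12.5469² + 18.5026²) = 22.3556 for independent samples with unequal variances.
With z* = 2.576, the margin is 2.576 × 22.3556 = 57.5880.
x̄₁ − x̄₂ = 580.1 − 402.3 = 177.8000; the interval is 177.8000 ± 57.5880 = (120.21, 235.39).

(120.21, 235.39)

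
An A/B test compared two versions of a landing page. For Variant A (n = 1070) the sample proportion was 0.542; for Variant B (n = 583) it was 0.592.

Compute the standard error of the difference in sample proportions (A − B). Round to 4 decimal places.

The two standard errors are √(0.5420×0.4580/1070) = 0.01523 and √(0.5920×0.4080/583) = 0.02035.
Because the samples are independent, SE_diff = √(0.01523² + 0.02035²) = 0.02542.

0.0254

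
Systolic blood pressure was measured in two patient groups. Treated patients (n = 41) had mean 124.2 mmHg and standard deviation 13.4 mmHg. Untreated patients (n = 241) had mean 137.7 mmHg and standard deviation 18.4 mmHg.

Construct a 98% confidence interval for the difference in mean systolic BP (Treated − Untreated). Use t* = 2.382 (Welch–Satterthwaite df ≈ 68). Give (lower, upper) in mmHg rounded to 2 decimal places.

SE₁ = s₁/√n₁ = 13.4/√41 = 2.0927; SE₂ = 18.4/√241 = 1.1852.
Independent samples, unequal variances: SE_diff = √(SE₁² + SE₂²) = √(4.37939329 + 1.40469904) = 2.4050.
t* = 2.382, so margin of error = 2.382 × 2.4050 = 5.7287.
Difference in means = 124.2 − 137.7 = -13.5000.
-13.5000 ± 5.7287 → (-19.23, -7.77).

(-19.23, -7.77)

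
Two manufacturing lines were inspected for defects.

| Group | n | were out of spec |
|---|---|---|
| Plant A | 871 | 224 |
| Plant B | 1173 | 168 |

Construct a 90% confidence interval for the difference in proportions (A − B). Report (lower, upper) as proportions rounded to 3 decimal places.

First, p̂₁ = 224/871 = 0.2572; p̂₂ = 168/1173 = 0.1432.
The two standard errors are √(0.2572×0.7428/871) = 0.01481 and √(0.1432×0.8568/1173) = 0.01023.
Because the samples are independent, SE_diff = √(0.01481² + 0.01023²) = 0.01800.
Using z* = 1.645 for 90%, ME = 1.645 × 0.01800 = 0.02961.
p̂₁ − p̂₂ = 0.1140; interval 0.1140 ± 0.02961 gives (0.084, 0.144).

(0.084, 0.144)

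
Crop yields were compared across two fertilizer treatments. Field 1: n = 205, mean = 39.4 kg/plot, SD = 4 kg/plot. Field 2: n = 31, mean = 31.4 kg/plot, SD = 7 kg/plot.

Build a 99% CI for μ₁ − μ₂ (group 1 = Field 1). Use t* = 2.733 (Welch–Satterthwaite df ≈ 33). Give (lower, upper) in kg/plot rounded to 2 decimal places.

(4.48, 11.52)

Per-group SEs: s₁/√n₁ = 4/√205 = 0.2794, s₂/√n₂ = 7/√31 = 1.2572.
Unpooled SE of the difference: √(0.07806436 + 1.58055184) = 1.2879.
Margin of error = t* · SE = 2.733 × 1.2879 = 3.5198.
x̄₁ − x̄₂ = 39.4 − 31.4 = 8.0000.
CI: 8.0000 ± 3.5198 = (4.48, 11.52).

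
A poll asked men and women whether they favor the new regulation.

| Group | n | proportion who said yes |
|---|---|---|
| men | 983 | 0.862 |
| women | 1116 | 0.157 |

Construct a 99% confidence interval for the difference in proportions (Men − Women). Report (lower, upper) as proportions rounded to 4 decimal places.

(0.6651, 0.7449)

The two standard errors are √(0.8620×0.1380/983) = 0.01100 and √(0.1570×0.8430/1116) = 0.01089.
Because the samples are independent, SE_diff = √(0.01100² + 0.01089²) = 0.01548.
Using z* = 2.576 for 99%, ME = 2.576 × 0.01548 = 0.03988.
p̂₁ − p̂₂ = 0.7050; interval 0.7050 ± 0.03988 gives (0.6651, 0.7449).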